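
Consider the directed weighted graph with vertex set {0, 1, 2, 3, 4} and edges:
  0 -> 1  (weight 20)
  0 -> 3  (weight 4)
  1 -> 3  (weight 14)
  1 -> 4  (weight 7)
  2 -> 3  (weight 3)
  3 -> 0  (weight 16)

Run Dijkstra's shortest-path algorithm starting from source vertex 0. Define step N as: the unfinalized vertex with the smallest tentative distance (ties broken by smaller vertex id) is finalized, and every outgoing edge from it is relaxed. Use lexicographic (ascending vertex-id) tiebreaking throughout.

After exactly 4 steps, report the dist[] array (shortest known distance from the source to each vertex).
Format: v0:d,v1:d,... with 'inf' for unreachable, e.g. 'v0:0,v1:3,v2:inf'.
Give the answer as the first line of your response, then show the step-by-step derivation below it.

v0:0,v1:20,v2:inf,v3:4,v4:27

step 1: dist = v0:0,v1:20,v2:inf,v3:4,v4:inf
step 2: dist = v0:0,v1:20,v2:inf,v3:4,v4:inf
step 3: dist = v0:0,v1:20,v2:inf,v3:4,v4:27
step 4: dist = v0:0,v1:20,v2:inf,v3:4,v4:27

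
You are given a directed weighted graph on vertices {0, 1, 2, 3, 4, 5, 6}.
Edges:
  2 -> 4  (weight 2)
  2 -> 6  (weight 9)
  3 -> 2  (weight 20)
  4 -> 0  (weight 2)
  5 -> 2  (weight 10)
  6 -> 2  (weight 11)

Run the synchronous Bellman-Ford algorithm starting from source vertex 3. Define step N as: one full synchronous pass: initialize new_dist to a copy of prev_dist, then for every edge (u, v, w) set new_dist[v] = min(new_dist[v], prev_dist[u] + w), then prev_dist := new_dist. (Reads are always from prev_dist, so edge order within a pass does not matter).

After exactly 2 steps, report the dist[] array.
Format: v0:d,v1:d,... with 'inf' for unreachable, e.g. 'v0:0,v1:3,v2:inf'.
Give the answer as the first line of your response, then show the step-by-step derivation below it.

v0:inf,v1:inf,v2:20,v3:0,v4:22,v5:inf,v6:29

step 1: dist = v0:inf,v1:inf,v2:20,v3:0,v4:inf,v5:inf,v6:inf
step 2: dist = v0:inf,v1:inf,v2:20,v3:0,v4:22,v5:inf,v6:29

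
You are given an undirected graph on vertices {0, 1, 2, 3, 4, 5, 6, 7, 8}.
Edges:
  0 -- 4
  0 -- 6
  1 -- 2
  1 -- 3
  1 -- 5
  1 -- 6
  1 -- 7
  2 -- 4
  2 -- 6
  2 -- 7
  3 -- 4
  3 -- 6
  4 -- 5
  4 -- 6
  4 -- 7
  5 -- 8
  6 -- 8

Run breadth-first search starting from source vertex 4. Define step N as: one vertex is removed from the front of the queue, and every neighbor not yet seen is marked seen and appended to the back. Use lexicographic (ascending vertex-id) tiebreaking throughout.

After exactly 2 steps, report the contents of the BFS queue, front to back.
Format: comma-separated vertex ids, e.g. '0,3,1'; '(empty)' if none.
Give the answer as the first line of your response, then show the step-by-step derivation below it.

2,3,5,6,7

step 1: dequeue 4; queue=[0,2,3,5,6,7]; order=4
step 2: dequeue 0; queue=[2,3,5,6,7]; order=4,0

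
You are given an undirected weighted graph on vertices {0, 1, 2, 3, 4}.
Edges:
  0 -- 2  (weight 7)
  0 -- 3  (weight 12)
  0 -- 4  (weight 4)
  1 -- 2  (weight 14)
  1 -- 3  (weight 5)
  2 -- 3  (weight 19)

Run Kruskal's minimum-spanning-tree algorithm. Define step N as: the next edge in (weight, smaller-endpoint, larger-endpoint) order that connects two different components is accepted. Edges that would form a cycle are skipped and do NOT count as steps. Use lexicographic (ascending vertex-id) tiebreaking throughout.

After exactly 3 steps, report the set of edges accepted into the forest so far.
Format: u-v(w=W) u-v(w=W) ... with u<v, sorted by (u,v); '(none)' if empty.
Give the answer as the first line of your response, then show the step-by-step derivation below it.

0-2(w=7) 0-4(w=4) 1-3(w=5)

step 1: add edge 0-4 (w=4); MST = {0-4(w=4)}
step 2: add edge 1-3 (w=5); MST = {0-4(w=4) 1-3(w=5)}
step 3: add edge 0-2 (w=7); MST = {0-2(w=7) 0-4(w=4) 1-3(w=5)}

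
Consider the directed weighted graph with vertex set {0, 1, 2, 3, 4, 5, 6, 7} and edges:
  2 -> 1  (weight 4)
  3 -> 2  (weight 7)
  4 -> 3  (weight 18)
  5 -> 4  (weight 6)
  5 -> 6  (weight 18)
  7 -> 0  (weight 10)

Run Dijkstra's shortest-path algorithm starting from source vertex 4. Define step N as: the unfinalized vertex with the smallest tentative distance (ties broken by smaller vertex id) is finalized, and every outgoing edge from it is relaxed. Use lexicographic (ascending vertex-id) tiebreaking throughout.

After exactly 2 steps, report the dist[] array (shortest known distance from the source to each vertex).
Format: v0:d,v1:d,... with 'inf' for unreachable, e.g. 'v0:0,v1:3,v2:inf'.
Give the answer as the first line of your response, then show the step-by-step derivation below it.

v0:inf,v1:inf,v2:25,v3:18,v4:0,v5:inf,v6:inf,v7:inf

step 1: dist = v0:inf,v1:inf,v2:inf,v3:18,v4:0,v5:inf,v6:inf,v7:inf
step 2: dist = v0:inf,v1:inf,v2:25,v3:18,v4:0,v5:inf,v6:inf,v7:inf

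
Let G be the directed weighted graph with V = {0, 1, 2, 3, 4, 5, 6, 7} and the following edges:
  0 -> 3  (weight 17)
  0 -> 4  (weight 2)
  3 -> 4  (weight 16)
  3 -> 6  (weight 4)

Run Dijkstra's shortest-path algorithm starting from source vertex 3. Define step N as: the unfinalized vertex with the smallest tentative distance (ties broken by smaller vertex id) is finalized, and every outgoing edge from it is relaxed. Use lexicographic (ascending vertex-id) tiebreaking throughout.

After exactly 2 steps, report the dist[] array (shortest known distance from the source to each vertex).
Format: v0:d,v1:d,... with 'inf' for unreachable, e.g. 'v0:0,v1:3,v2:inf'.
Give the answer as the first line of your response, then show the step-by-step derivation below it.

v0:inf,v1:inf,v2:inf,v3:0,v4:16,v5:inf,v6:4,v7:inf

step 1: dist = v0:inf,v1:inf,v2:inf,v3:0,v4:16,v5:inf,v6:4,v7:inf
step 2: dist = v0:inf,v1:inf,v2:inf,v3:0,v4:16,v5:inf,v6:4,v7:inf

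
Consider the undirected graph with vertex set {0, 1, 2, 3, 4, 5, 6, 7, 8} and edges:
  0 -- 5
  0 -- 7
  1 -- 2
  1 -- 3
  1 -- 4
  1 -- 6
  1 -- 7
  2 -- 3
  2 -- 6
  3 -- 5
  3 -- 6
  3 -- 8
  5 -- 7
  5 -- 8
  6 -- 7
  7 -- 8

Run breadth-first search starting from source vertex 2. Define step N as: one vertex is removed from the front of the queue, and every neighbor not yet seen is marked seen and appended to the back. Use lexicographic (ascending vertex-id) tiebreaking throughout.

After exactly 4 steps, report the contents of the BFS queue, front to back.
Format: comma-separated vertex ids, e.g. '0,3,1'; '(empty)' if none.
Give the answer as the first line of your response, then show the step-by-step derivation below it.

4,7,5,8

step 1: dequeue 2; queue=[1,3,6]; order=2
step 2: dequeue 1; queue=[3,6,4,7]; order=2,1
step 3: dequeue 3; queue=[6,4,7,5,8]; order=2,1,3
step 4: dequeue 6; queue=[4,7,5,8]; order=2,1,3,6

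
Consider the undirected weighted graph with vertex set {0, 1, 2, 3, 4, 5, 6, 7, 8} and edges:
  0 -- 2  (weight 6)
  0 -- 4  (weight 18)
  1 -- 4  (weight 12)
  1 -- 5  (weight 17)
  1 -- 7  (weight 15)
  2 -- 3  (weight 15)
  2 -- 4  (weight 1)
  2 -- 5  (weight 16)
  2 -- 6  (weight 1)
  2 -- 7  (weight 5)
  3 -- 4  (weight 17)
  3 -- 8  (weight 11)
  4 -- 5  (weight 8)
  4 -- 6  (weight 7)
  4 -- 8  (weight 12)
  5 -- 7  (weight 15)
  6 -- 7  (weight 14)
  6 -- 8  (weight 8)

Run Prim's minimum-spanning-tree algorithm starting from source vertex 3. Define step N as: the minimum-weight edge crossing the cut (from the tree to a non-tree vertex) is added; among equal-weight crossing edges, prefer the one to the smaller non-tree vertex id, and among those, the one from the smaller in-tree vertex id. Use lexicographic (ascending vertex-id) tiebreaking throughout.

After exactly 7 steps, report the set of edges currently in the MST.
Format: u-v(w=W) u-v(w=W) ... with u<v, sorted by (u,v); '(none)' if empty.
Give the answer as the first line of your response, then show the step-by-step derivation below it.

0-2(w=6) 2-4(w=1) 2-6(w=1) 2-7(w=5) 3-8(w=11) 4-5(w=8) 6-8(w=8)

step 1: add edge 3-8 (w=11); MST = {3-8(w=11)}
step 2: add edge 6-8 (w=8); MST = {3-8(w=11) 6-8(w=8)}
step 3: add edge 2-6 (w=1); MST = {2-6(w=1) 3-8(w=11) 6-8(w=8)}
step 4: add edge 2-4 (w=1); MST = {2-4(w=1) 2-6(w=1) 3-8(w=11) 6-8(w=8)}
step 5: add edge 2-7 (w=5); MST = {2-4(w=1) 2-6(w=1) 2-7(w=5) 3-8(w=11) 6-8(w=8)}
step 6: add edge 0-2 (w=6); MST = {0-2(w=6) 2-4(w=1) 2-6(w=1) 2-7(w=5) 3-8(w=11) 6-8(w=8)}
step 7: add edge 4-5 (w=8); MST = {0-2(w=6) 2-4(w=1) 2-6(w=1) 2-7(w=5) 3-8(w=11) 4-5(w=8) 6-8(w=8)}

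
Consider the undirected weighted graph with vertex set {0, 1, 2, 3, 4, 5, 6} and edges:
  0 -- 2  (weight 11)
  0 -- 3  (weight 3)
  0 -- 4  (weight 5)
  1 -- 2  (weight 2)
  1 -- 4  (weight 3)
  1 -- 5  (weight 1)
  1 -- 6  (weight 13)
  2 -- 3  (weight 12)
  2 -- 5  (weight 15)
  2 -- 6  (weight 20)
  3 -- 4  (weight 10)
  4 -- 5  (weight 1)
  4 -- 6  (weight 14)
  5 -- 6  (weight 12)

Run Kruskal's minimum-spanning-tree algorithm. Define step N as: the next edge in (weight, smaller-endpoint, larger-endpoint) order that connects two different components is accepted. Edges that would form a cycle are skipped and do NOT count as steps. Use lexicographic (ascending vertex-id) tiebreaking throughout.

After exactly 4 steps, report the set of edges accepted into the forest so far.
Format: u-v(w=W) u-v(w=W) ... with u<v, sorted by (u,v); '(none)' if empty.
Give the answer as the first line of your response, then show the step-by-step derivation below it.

0-3(w=3) 1-2(w=2) 1-5(w=1) 4-5(w=1)

step 1: add edge 1-5 (w=1); MST = {1-5(w=1)}
step 2: add edge 4-5 (w=1); MST = {1-5(w=1) 4-5(w=1)}
step 3: add edge 1-2 (w=2); MST = {1-2(w=2) 1-5(w=1) 4-5(w=1)}
step 4: add edge 0-3 (w=3); MST = {0-3(w=3) 1-2(w=2) 1-5(w=1) 4-5(w=1)}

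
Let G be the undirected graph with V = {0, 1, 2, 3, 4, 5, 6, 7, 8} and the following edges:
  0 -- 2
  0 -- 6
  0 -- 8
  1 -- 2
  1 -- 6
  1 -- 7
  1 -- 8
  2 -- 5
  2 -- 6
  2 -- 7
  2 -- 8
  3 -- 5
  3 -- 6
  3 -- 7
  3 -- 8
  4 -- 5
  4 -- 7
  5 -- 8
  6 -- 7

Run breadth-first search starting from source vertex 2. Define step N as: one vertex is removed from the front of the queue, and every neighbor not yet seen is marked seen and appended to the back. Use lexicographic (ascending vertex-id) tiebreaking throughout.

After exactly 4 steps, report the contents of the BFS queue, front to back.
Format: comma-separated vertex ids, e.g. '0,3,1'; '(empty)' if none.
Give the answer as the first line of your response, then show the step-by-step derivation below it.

6,7,8,3,4

step 1: dequeue 2; queue=[0,1,5,6,7,8]; order=2
step 2: dequeue 0; queue=[1,5,6,7,8]; order=2,0
step 3: dequeue 1; queue=[5,6,7,8]; order=2,0,1
step 4: dequeue 5; queue=[6,7,8,3,4]; order=2,0,1,5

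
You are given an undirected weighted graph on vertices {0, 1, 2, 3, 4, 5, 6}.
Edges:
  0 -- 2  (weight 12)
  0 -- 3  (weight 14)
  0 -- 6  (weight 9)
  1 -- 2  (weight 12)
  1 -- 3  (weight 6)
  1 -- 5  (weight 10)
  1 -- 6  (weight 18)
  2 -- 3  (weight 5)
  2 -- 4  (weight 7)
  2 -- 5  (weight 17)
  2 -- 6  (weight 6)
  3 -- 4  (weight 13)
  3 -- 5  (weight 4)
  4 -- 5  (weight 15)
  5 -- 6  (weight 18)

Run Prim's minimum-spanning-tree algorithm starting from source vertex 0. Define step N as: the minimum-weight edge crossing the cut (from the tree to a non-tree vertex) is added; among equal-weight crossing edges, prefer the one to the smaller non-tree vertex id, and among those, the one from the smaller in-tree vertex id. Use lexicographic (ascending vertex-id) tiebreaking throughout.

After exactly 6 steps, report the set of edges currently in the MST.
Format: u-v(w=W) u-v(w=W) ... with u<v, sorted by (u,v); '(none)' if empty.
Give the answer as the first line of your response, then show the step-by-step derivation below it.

0-6(w=9) 1-3(w=6) 2-3(w=5) 2-4(w=7) 2-6(w=6) 3-5(w=4)

step 1: add edge 0-6 (w=9); MST = {0-6(w=9)}
step 2: add edge 2-6 (w=6); MST = {0-6(w=9) 2-6(w=6)}
step 3: add edge 2-3 (w=5); MST = {0-6(w=9) 2-3(w=5) 2-6(w=6)}
step 4: add edge 3-5 (w=4); MST = {0-6(w=9) 2-3(w=5) 2-6(w=6) 3-5(w=4)}
step 5: add edge 1-3 (w=6); MST = {0-6(w=9) 1-3(w=6) 2-3(w=5) 2-6(w=6) 3-5(w=4)}
step 6: add edge 2-4 (w=7); MST = {0-6(w=9) 1-3(w=6) 2-3(w=5) 2-4(w=7) 2-6(w=6) 3-5(w=4)}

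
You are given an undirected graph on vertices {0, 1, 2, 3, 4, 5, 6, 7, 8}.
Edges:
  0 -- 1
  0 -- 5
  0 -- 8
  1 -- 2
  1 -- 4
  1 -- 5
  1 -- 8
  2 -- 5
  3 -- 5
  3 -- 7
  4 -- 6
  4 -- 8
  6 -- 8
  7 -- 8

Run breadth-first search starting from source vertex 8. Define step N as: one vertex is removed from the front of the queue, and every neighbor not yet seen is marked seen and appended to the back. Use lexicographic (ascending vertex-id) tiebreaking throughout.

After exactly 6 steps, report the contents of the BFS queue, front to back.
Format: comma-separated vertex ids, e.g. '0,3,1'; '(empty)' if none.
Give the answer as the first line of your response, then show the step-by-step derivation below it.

5,2,3

step 1: dequeue 8; queue=[0,1,4,6,7]; order=8
step 2: dequeue 0; queue=[1,4,6,7,5]; order=8,0
step 3: dequeue 1; queue=[4,6,7,5,2]; order=8,0,1
step 4: dequeue 4; queue=[6,7,5,2]; order=8,0,1,4
step 5: dequeue 6; queue=[7,5,2]; order=8,0,1,4,6
step 6: dequeue 7; queue=[5,2,3]; order=8,0,1,4,6,7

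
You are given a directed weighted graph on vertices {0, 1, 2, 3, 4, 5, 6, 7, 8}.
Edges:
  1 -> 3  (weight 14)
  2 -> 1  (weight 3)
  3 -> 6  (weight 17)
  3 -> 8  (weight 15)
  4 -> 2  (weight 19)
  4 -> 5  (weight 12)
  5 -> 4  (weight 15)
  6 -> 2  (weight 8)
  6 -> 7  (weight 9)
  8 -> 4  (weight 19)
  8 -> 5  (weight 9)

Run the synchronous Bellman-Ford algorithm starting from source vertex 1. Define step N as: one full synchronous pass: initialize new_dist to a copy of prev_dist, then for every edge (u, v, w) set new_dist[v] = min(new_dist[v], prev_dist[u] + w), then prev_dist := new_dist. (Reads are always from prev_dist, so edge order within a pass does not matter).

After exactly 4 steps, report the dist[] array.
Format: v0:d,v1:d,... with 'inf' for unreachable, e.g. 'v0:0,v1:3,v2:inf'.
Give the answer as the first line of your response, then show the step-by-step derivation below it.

v0:inf,v1:0,v2:39,v3:14,v4:48,v5:38,v6:31,v7:40,v8:29

step 1: dist = v0:inf,v1:0,v2:inf,v3:14,v4:inf,v5:inf,v6:inf,v7:inf,v8:inf
step 2: dist = v0:inf,v1:0,v2:inf,v3:14,v4:inf,v5:inf,v6:31,v7:inf,v8:29
step 3: dist = v0:inf,v1:0,v2:39,v3:14,v4:48,v5:38,v6:31,v7:40,v8:29
step 4: dist = v0:inf,v1:0,v2:39,v3:14,v4:48,v5:38,v6:31,v7:40,v8:29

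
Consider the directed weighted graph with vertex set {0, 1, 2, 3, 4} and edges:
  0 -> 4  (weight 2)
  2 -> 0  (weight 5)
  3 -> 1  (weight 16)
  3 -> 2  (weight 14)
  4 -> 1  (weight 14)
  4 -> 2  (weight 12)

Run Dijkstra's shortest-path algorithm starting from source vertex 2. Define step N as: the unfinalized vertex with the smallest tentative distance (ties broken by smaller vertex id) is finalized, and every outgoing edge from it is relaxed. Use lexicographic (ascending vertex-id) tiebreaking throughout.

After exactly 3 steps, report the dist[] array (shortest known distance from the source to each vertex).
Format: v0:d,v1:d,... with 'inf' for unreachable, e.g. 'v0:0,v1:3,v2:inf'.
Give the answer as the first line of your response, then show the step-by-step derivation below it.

v0:5,v1:21,v2:0,v3:inf,v4:7

step 1: dist = v0:5,v1:inf,v2:0,v3:inf,v4:inf
step 2: dist = v0:5,v1:inf,v2:0,v3:inf,v4:7
step 3: dist = v0:5,v1:21,v2:0,v3:inf,v4:7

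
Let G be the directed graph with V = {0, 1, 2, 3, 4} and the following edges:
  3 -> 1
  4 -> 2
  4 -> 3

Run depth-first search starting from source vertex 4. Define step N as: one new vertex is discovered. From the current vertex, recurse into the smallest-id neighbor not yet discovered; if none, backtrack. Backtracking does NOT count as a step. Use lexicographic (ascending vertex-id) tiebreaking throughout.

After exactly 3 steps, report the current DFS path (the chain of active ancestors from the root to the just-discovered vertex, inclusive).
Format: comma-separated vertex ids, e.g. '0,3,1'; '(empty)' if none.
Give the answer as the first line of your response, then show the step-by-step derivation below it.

4,3

step 1: discover 4; path=4; order=4
step 2: discover 2; path=4>2; order=4,2
step 3: discover 3; path=4>3; order=4,2,3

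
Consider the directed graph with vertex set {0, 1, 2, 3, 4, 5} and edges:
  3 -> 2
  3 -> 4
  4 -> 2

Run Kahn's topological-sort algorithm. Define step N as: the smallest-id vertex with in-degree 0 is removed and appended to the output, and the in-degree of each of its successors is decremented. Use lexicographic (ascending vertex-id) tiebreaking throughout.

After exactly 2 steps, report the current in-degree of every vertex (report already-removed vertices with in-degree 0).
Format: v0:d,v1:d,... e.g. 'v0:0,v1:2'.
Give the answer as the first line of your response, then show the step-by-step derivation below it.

v0:0,v1:0,v2:2,v3:0,v4:1,v5:0

step 1: output 0; order=[0]; indeg=(0,0,2,0,1,0)
step 2: output 1; order=[0,1]; indeg=(0,0,2,0,1,0)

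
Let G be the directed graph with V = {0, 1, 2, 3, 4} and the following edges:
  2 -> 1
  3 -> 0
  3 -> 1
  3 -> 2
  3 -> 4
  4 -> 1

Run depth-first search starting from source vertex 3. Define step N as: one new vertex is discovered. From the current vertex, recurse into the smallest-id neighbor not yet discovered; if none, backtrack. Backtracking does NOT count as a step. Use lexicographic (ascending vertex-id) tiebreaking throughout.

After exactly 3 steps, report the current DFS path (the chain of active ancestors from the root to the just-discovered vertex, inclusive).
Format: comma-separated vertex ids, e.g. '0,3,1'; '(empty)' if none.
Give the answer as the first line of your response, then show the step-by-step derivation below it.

3,1

step 1: discover 3; path=3; order=3
step 2: discover 0; path=3>0; order=3,0
step 3: discover 1; path=3>1; order=3,0,1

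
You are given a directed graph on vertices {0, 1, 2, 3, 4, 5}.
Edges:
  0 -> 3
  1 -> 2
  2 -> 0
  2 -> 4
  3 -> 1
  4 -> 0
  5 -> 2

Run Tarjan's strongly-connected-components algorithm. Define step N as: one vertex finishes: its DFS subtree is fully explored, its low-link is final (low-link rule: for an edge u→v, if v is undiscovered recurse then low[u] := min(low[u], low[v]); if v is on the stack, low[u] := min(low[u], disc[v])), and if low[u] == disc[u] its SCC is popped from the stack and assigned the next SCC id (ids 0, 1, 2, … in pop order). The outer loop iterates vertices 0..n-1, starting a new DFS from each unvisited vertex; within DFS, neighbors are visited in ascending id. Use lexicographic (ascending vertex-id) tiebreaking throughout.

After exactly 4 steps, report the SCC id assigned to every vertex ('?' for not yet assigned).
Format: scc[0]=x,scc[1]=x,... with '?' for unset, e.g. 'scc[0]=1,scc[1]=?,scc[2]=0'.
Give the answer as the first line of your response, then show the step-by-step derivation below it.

scc[0]=?,scc[1]=?,scc[2]=?,scc[3]=?,scc[4]=?,scc[5]=?

step 1: low=(low[0]=0,low[1]=2,low[2]=0,low[3]=1,low[4]=0,low[5]=?); scc=(scc[0]=?,scc[1]=?,scc[2]=?,scc[3]=?,scc[4]=?,scc[5]=?)
step 2: low=(low[0]=0,low[1]=2,low[2]=0,low[3]=1,low[4]=0,low[5]=?); scc=(scc[0]=?,scc[1]=?,scc[2]=?,scc[3]=?,scc[4]=?,scc[5]=?)
step 3: low=(low[0]=0,low[1]=0,low[2]=0,low[3]=1,low[4]=0,low[5]=?); scc=(scc[0]=?,scc[1]=?,scc[2]=?,scc[3]=?,scc[4]=?,scc[5]=?)
step 4: low=(low[0]=0,low[1]=0,low[2]=0,low[3]=0,low[4]=0,low[5]=?); scc=(scc[0]=?,scc[1]=?,scc[2]=?,scc[3]=?,scc[4]=?,scc[5]=?)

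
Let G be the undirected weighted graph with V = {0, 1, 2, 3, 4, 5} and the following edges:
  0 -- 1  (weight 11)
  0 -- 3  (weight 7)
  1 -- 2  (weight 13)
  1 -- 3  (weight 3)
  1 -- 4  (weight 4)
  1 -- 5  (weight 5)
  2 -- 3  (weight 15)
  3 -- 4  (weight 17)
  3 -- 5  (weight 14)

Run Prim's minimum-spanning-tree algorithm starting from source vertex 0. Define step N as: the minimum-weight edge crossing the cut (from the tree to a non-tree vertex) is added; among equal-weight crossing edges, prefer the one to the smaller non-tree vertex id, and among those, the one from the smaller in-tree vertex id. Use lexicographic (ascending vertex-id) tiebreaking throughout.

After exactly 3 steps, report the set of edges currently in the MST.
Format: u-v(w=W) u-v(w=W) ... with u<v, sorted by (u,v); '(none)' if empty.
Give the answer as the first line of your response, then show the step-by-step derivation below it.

0-3(w=7) 1-3(w=3) 1-4(w=4)

step 1: add edge 0-3 (w=7); MST = {0-3(w=7)}
step 2: add edge 1-3 (w=3); MST = {0-3(w=7) 1-3(w=3)}
step 3: add edge 1-4 (w=4); MST = {0-3(w=7) 1-3(w=3) 1-4(w=4)}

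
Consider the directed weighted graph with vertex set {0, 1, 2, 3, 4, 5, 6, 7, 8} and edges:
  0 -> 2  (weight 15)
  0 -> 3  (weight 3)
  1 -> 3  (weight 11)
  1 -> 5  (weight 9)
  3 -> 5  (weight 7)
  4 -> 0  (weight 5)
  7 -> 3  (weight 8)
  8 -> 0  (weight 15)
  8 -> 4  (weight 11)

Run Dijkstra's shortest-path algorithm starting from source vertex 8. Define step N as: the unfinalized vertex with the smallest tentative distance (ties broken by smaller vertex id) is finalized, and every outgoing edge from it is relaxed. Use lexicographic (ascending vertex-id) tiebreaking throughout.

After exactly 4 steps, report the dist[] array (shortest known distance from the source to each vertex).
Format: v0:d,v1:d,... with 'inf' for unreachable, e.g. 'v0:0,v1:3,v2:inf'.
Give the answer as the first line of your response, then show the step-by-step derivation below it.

v0:15,v1:inf,v2:30,v3:18,v4:11,v5:25,v6:inf,v7:inf,v8:0

step 1: dist = v0:15,v1:inf,v2:inf,v3:inf,v4:11,v5:inf,v6:inf,v7:inf,v8:0
step 2: dist = v0:15,v1:inf,v2:inf,v3:inf,v4:11,v5:inf,v6:inf,v7:inf,v8:0
step 3: dist = v0:15,v1:inf,v2:30,v3:18,v4:11,v5:inf,v6:inf,v7:inf,v8:0
step 4: dist = v0:15,v1:inf,v2:30,v3:18,v4:11,v5:25,v6:inf,v7:inf,v8:0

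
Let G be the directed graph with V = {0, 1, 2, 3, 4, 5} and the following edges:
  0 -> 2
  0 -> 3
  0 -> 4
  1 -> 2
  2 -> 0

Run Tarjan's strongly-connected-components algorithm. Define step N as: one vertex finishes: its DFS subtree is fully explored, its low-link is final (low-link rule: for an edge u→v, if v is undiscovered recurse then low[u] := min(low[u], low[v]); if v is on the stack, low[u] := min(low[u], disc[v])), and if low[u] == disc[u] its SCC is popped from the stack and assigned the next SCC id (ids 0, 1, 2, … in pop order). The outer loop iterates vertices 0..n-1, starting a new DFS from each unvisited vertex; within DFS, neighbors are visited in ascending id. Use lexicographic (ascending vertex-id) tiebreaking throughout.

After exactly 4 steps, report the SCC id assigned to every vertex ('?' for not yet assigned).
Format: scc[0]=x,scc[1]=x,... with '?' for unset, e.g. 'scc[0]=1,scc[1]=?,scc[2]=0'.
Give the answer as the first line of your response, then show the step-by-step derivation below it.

scc[0]=2,scc[1]=?,scc[2]=2,scc[3]=0,scc[4]=1,scc[5]=?

step 1: low=(low[0]=0,low[1]=?,low[2]=0,low[3]=?,low[4]=?,low[5]=?); scc=(scc[0]=?,scc[1]=?,scc[2]=?,scc[3]=?,scc[4]=?,scc[5]=?)
step 2: low=(low[0]=0,low[1]=?,low[2]=0,low[3]=2,low[4]=?,low[5]=?); scc=(scc[0]=?,scc[1]=?,scc[2]=?,scc[3]=0,scc[4]=?,scc[5]=?)
step 3: low=(low[0]=0,low[1]=?,low[2]=0,low[3]=2,low[4]=3,low[5]=?); scc=(scc[0]=?,scc[1]=?,scc[2]=?,scc[3]=0,scc[4]=1,scc[5]=?)
step 4: low=(low[0]=0,low[1]=?,low[2]=0,low[3]=2,low[4]=3,low[5]=?); scc=(scc[0]=2,scc[1]=?,scc[2]=2,scc[3]=0,scc[4]=1,scc[5]=?)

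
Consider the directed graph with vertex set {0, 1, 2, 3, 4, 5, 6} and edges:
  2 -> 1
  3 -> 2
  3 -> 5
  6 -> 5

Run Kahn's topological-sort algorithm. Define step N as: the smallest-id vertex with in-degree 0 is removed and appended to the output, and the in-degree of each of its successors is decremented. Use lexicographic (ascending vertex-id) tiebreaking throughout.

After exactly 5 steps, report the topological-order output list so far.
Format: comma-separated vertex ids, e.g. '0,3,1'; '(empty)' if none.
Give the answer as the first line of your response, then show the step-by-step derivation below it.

0,3,2,1,4

step 1: output 0; order=[0]; indeg=(0,1,1,0,0,2,0)
step 2: output 3; order=[0,3]; indeg=(0,1,0,0,0,1,0)
step 3: output 2; order=[0,3,2]; indeg=(0,0,0,0,0,1,0)
step 4: output 1; order=[0,3,2,1]; indeg=(0,0,0,0,0,1,0)
step 5: output 4; order=[0,3,2,1,4]; indeg=(0,0,0,0,0,1,0)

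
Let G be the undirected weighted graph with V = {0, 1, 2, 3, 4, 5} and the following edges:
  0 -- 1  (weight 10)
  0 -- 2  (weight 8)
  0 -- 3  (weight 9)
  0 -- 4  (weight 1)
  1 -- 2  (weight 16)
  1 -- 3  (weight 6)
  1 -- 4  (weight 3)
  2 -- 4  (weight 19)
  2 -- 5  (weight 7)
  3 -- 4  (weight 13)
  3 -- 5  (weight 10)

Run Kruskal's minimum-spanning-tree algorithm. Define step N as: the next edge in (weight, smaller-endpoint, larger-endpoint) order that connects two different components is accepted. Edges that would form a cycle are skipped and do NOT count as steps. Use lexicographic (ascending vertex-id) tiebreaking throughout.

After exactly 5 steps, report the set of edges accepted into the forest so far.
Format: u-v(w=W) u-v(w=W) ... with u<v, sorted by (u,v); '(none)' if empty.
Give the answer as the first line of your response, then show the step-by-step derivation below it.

0-2(w=8) 0-4(w=1) 1-3(w=6) 1-4(w=3) 2-5(w=7)

step 1: add edge 0-4 (w=1); MST = {0-4(w=1)}
step 2: add edge 1-4 (w=3); MST = {0-4(w=1) 1-4(w=3)}
step 3: add edge 1-3 (w=6); MST = {0-4(w=1) 1-3(w=6) 1-4(w=3)}
step 4: add edge 2-5 (w=7); MST = {0-4(w=1) 1-3(w=6) 1-4(w=3) 2-5(w=7)}
step 5: add edge 0-2 (w=8); MST = {0-2(w=8) 0-4(w=1) 1-3(w=6) 1-4(w=3) 2-5(w=7)}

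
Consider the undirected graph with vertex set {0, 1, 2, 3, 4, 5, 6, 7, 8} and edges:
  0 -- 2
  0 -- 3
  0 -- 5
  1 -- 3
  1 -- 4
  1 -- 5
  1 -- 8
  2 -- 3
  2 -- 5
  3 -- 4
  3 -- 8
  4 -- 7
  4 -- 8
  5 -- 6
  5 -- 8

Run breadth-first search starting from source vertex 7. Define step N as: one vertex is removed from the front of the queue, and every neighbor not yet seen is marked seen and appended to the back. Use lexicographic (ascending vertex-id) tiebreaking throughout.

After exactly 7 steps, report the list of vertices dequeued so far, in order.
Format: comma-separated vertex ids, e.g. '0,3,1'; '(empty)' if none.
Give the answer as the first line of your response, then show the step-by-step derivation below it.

7,4,1,3,8,5,0

step 1: dequeue 7; queue=[4]; order=7
step 2: dequeue 4; queue=[1,3,8]; order=7,4
step 3: dequeue 1; queue=[3,8,5]; order=7,4,1
step 4: dequeue 3; queue=[8,5,0,2]; order=7,4,1,3
step 5: dequeue 8; queue=[5,0,2]; order=7,4,1,3,8
step 6: dequeue 5; queue=[0,2,6]; order=7,4,1,3,8,5
step 7: dequeue 0; queue=[2,6]; order=7,4,1,3,8,5,0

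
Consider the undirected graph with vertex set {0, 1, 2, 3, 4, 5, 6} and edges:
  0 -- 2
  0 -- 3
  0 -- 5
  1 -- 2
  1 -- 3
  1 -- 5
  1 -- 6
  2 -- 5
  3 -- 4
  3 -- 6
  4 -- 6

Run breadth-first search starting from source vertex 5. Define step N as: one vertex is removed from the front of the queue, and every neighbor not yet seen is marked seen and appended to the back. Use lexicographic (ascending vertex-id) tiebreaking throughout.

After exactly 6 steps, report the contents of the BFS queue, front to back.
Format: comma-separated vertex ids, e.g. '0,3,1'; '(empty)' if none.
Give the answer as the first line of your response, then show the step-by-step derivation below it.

4

step 1: dequeue 5; queue=[0,1,2]; order=5
step 2: dequeue 0; queue=[1,2,3]; order=5,0
step 3: dequeue 1; queue=[2,3,6]; order=5,0,1
step 4: dequeue 2; queue=[3,6]; order=5,0,1,2
step 5: dequeue 3; queue=[6,4]; order=5,0,1,2,3
step 6: dequeue 6; queue=[4]; order=5,0,1,2,3,6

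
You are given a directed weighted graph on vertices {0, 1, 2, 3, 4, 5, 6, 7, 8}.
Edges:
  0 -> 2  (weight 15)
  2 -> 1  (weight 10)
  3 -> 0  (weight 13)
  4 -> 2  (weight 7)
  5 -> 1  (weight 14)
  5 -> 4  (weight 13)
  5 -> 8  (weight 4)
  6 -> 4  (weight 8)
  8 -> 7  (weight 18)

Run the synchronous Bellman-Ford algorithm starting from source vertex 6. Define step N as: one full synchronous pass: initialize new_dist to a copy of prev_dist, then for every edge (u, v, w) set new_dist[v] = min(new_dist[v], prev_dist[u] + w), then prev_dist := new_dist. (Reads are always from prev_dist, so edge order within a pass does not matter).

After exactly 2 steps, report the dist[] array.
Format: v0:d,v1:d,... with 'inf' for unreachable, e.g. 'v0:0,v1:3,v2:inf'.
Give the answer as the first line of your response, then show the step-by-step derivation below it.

v0:inf,v1:inf,v2:15,v3:inf,v4:8,v5:inf,v6:0,v7:inf,v8:inf

step 1: dist = v0:inf,v1:inf,v2:inf,v3:inf,v4:8,v5:inf,v6:0,v7:inf,v8:inf
step 2: dist = v0:inf,v1:inf,v2:15,v3:inf,v4:8,v5:inf,v6:0,v7:inf,v8:inf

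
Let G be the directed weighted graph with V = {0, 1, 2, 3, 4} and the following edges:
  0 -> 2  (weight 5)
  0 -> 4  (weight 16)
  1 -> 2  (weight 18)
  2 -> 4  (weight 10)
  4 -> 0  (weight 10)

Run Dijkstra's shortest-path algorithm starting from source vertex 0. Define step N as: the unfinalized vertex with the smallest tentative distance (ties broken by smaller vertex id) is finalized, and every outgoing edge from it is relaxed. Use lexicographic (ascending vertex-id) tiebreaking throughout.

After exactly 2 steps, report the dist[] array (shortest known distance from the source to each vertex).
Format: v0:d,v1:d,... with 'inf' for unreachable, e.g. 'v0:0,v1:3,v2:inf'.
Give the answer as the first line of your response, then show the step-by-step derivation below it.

v0:0,v1:inf,v2:5,v3:inf,v4:15

step 1: dist = v0:0,v1:inf,v2:5,v3:inf,v4:16
step 2: dist = v0:0,v1:inf,v2:5,v3:inf,v4:15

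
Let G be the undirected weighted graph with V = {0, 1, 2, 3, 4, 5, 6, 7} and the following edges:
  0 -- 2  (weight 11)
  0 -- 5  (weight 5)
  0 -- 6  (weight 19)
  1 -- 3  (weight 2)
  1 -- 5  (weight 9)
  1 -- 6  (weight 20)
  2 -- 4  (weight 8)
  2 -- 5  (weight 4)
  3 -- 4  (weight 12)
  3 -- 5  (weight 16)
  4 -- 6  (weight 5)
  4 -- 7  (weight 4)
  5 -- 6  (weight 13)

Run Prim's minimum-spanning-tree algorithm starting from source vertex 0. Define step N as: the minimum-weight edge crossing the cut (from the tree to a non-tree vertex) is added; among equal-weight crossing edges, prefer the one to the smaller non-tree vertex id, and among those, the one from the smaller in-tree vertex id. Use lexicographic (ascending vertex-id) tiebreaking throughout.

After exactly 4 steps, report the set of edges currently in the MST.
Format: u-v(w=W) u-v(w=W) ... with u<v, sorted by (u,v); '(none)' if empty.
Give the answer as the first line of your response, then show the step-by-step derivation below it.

0-5(w=5) 2-4(w=8) 2-5(w=4) 4-7(w=4)

step 1: add edge 0-5 (w=5); MST = {0-5(w=5)}
step 2: add edge 2-5 (w=4); MST = {0-5(w=5) 2-5(w=4)}
step 3: add edge 2-4 (w=8); MST = {0-5(w=5) 2-4(w=8) 2-5(w=4)}
step 4: add edge 4-7 (w=4); MST = {0-5(w=5) 2-4(w=8) 2-5(w=4) 4-7(w=4)}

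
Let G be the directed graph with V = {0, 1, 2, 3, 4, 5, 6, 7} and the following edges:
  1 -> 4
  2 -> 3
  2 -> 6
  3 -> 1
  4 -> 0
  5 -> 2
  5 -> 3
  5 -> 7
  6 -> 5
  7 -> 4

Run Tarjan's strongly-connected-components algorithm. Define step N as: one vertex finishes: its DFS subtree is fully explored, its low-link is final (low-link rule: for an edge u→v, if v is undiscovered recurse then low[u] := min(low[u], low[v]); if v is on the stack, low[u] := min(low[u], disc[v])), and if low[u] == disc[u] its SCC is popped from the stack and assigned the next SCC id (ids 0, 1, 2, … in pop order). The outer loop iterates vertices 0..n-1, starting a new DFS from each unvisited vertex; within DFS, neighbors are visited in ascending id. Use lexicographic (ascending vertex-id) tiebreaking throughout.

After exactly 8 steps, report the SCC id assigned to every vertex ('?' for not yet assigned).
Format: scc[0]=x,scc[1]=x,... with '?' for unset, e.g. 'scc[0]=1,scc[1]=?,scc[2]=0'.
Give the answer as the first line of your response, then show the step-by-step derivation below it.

scc[0]=0,scc[1]=2,scc[2]=5,scc[3]=3,scc[4]=1,scc[5]=5,scc[6]=5,scc[7]=4

step 1: low=(low[0]=0,low[1]=?,low[2]=?,low[3]=?,low[4]=?,low[5]=?,low[6]=?,low[7]=?); scc=(scc[0]=0,scc[1]=?,scc[2]=?,scc[3]=?,scc[4]=?,scc[5]=?,scc[6]=?,scc[7]=?)
step 2: low=(low[0]=0,low[1]=1,low[2]=?,low[3]=?,low[4]=2,low[5]=?,low[6]=?,low[7]=?); scc=(scc[0]=0,scc[1]=?,scc[2]=?,scc[3]=?,scc[4]=1,scc[5]=?,scc[6]=?,scc[7]=?)
step 3: low=(low[0]=0,low[1]=1,low[2]=?,low[3]=?,low[4]=2,low[5]=?,low[6]=?,low[7]=?); scc=(scc[0]=0,scc[1]=2,scc[2]=?,scc[3]=?,scc[4]=1,scc[5]=?,scc[6]=?,scc[7]=?)
step 4: low=(low[0]=0,low[1]=1,low[2]=3,low[3]=4,low[4]=2,low[5]=?,low[6]=?,low[7]=?); scc=(scc[0]=0,scc[1]=2,scc[2]=?,scc[3]=3,scc[4]=1,scc[5]=?,scc[6]=?,scc[7]=?)
step 5: low=(low[0]=0,low[1]=1,low[2]=3,low[3]=4,low[4]=2,low[5]=3,low[6]=5,low[7]=7); scc=(scc[0]=0,scc[1]=2,scc[2]=?,scc[3]=3,scc[4]=1,scc[5]=?,scc[6]=?,scc[7]=4)
step 6: low=(low[0]=0,low[1]=1,low[2]=3,low[3]=4,low[4]=2,low[5]=3,low[6]=5,low[7]=7); scc=(scc[0]=0,scc[1]=2,scc[2]=?,scc[3]=3,scc[4]=1,scc[5]=?,scc[6]=?,scc[7]=4)
step 7: low=(low[0]=0,low[1]=1,low[2]=3,low[3]=4,low[4]=2,low[5]=3,low[6]=3,low[7]=7); scc=(scc[0]=0,scc[1]=2,scc[2]=?,scc[3]=3,scc[4]=1,scc[5]=?,scc[6]=?,scc[7]=4)
step 8: low=(low[0]=0,low[1]=1,low[2]=3,low[3]=4,low[4]=2,low[5]=3,low[6]=3,low[7]=7); scc=(scc[0]=0,scc[1]=2,scc[2]=5,scc[3]=3,scc[4]=1,scc[5]=5,scc[6]=5,scc[7]=4)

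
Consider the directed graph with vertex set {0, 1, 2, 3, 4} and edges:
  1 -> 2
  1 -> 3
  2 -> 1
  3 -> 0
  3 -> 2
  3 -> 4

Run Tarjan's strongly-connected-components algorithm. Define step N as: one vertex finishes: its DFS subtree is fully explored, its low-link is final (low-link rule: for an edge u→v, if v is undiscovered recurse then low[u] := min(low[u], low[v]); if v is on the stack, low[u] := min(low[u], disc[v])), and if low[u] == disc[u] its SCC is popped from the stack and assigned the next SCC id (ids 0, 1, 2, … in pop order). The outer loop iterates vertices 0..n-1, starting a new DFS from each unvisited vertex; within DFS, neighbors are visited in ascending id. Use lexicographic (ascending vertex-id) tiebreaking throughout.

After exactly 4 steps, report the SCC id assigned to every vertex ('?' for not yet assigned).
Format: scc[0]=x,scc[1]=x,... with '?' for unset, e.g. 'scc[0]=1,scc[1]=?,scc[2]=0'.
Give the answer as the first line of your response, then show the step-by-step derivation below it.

scc[0]=0,scc[1]=?,scc[2]=?,scc[3]=?,scc[4]=1

step 1: low=(low[0]=0,low[1]=?,low[2]=?,low[3]=?,low[4]=?); scc=(scc[0]=0,scc[1]=?,scc[2]=?,scc[3]=?,scc[4]=?)
step 2: low=(low[0]=0,low[1]=1,low[2]=1,low[3]=?,low[4]=?); scc=(scc[0]=0,scc[1]=?,scc[2]=?,scc[3]=?,scc[4]=?)
step 3: low=(low[0]=0,low[1]=1,low[2]=1,low[3]=2,low[4]=4); scc=(scc[0]=0,scc[1]=?,scc[2]=?,scc[3]=?,scc[4]=1)
step 4: low=(low[0]=0,low[1]=1,low[2]=1,low[3]=2,low[4]=4); scc=(scc[0]=0,scc[1]=?,scc[2]=?,scc[3]=?,scc[4]=1)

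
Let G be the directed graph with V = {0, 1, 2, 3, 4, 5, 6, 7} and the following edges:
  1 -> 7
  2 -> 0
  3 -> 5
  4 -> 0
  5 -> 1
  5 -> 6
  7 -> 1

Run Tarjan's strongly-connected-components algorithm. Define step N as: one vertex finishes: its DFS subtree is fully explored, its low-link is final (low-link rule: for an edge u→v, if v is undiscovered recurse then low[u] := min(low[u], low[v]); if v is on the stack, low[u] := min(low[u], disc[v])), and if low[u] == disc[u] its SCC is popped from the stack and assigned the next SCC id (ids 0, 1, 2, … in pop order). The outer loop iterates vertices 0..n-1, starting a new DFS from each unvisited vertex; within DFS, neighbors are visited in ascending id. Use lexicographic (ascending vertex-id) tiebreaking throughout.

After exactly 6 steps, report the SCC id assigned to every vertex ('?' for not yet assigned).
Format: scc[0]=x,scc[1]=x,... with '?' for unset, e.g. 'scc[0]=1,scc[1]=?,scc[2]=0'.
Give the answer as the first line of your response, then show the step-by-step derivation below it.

scc[0]=0,scc[1]=1,scc[2]=2,scc[3]=?,scc[4]=?,scc[5]=4,scc[6]=3,scc[7]=1

step 1: low=(low[0]=0,low[1]=?,low[2]=?,low[3]=?,low[4]=?,low[5]=?,low[6]=?,low[7]=?); scc=(scc[0]=0,scc[1]=?,scc[2]=?,scc[3]=?,scc[4]=?,scc[5]=?,scc[6]=?,scc[7]=?)
step 2: low=(low[0]=0,low[1]=1,low[2]=?,low[3]=?,low[4]=?,low[5]=?,low[6]=?,low[7]=1); scc=(scc[0]=0,scc[1]=?,scc[2]=?,scc[3]=?,scc[4]=?,scc[5]=?,scc[6]=?,scc[7]=?)
step 3: low=(low[0]=0,low[1]=1,low[2]=?,low[3]=?,low[4]=?,low[5]=?,low[6]=?,low[7]=1); scc=(scc[0]=0,scc[1]=1,scc[2]=?,scc[3]=?,scc[4]=?,scc[5]=?,scc[6]=?,scc[7]=1)
step 4: low=(low[0]=0,low[1]=1,low[2]=3,low[3]=?,low[4]=?,low[5]=?,low[6]=?,low[7]=1); scc=(scc[0]=0,scc[1]=1,scc[2]=2,scc[3]=?,scc[4]=?,scc[5]=?,scc[6]=?,scc[7]=1)
step 5: low=(low[0]=0,low[1]=1,low[2]=3,low[3]=4,low[4]=?,low[5]=5,low[6]=6,low[7]=1); scc=(scc[0]=0,scc[1]=1,scc[2]=2,scc[3]=?,scc[4]=?,scc[5]=?,scc[6]=3,scc[7]=1)
step 6: low=(low[0]=0,low[1]=1,low[2]=3,low[3]=4,low[4]=?,low[5]=5,low[6]=6,low[7]=1); scc=(scc[0]=0,scc[1]=1,scc[2]=2,scc[3]=?,scc[4]=?,scc[5]=4,scc[6]=3,scc[7]=1)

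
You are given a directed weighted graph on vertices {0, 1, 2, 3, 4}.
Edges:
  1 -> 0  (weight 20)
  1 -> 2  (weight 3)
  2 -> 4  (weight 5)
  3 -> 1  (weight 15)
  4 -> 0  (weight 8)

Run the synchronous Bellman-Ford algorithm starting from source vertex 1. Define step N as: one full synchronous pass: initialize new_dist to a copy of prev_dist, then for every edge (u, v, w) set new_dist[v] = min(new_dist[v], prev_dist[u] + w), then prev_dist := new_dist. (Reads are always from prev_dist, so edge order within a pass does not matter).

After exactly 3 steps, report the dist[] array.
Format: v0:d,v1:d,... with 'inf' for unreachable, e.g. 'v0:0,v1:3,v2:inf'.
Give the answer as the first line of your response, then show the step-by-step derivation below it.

v0:16,v1:0,v2:3,v3:inf,v4:8

step 1: dist = v0:20,v1:0,v2:3,v3:inf,v4:inf
step 2: dist = v0:20,v1:0,v2:3,v3:inf,v4:8
step 3: dist = v0:16,v1:0,v2:3,v3:inf,v4:8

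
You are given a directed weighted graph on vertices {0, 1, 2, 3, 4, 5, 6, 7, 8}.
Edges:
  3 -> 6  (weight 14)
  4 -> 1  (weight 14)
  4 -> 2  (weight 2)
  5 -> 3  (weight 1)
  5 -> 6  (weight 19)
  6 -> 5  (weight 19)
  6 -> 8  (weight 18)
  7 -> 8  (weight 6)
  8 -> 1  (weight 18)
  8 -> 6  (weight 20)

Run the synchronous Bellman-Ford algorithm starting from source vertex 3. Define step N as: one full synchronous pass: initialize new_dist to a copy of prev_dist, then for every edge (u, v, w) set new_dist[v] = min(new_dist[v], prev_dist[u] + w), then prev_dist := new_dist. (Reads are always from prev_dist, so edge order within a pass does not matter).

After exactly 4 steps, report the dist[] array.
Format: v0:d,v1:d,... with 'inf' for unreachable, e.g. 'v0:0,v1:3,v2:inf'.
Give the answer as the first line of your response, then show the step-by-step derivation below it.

v0:inf,v1:50,v2:inf,v3:0,v4:inf,v5:33,v6:14,v7:inf,v8:32

step 1: dist = v0:inf,v1:inf,v2:inf,v3:0,v4:inf,v5:inf,v6:14,v7:inf,v8:inf
step 2: dist = v0:inf,v1:inf,v2:inf,v3:0,v4:inf,v5:33,v6:14,v7:inf,v8:32
step 3: dist = v0:inf,v1:50,v2:inf,v3:0,v4:inf,v5:33,v6:14,v7:inf,v8:32
step 4: dist = v0:inf,v1:50,v2:inf,v3:0,v4:inf,v5:33,v6:14,v7:inf,v8:32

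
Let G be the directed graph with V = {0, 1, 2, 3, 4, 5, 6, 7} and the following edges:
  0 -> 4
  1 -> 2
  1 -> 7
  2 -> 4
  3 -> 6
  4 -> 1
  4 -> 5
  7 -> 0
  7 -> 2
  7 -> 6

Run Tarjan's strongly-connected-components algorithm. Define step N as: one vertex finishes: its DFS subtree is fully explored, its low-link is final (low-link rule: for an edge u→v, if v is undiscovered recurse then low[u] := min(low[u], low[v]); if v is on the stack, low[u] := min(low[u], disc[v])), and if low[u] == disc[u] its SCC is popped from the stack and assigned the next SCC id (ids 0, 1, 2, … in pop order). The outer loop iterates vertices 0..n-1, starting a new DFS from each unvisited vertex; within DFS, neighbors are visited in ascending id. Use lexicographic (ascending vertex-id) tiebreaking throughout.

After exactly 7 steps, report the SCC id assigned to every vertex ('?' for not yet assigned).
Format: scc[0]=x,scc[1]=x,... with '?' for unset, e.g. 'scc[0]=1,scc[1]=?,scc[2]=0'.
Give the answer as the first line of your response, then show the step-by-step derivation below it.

scc[0]=2,scc[1]=2,scc[2]=2,scc[3]=?,scc[4]=2,scc[5]=1,scc[6]=0,scc[7]=2

step 1: low=(low[0]=0,low[1]=2,low[2]=1,low[3]=?,low[4]=1,low[5]=?,low[6]=?,low[7]=?); scc=(scc[0]=?,scc[1]=?,scc[2]=?,scc[3]=?,scc[4]=?,scc[5]=?,scc[6]=?,scc[7]=?)
step 2: low=(low[0]=0,low[1]=1,low[2]=1,low[3]=?,low[4]=1,low[5]=?,low[6]=5,low[7]=0); scc=(scc[0]=?,scc[1]=?,scc[2]=?,scc[3]=?,scc[4]=?,scc[5]=?,scc[6]=0,scc[7]=?)
step 3: low=(low[0]=0,low[1]=1,low[2]=1,low[3]=?,low[4]=1,low[5]=?,low[6]=5,low[7]=0); scc=(scc[0]=?,scc[1]=?,scc[2]=?,scc[3]=?,scc[4]=?,scc[5]=?,scc[6]=0,scc[7]=?)
step 4: low=(low[0]=0,low[1]=0,low[2]=1,low[3]=?,low[4]=1,low[5]=?,low[6]=5,low[7]=0); scc=(scc[0]=?,scc[1]=?,scc[2]=?,scc[3]=?,scc[4]=?,scc[5]=?,scc[6]=0,scc[7]=?)
step 5: low=(low[0]=0,low[1]=0,low[2]=1,low[3]=?,low[4]=0,low[5]=6,low[6]=5,low[7]=0); scc=(scc[0]=?,scc[1]=?,scc[2]=?,scc[3]=?,scc[4]=?,scc[5]=1,scc[6]=0,scc[7]=?)
step 6: low=(low[0]=0,low[1]=0,low[2]=1,low[3]=?,low[4]=0,low[5]=6,low[6]=5,low[7]=0); scc=(scc[0]=?,scc[1]=?,scc[2]=?,scc[3]=?,scc[4]=?,scc[5]=1,scc[6]=0,scc[7]=?)
step 7: low=(low[0]=0,low[1]=0,low[2]=1,low[3]=?,low[4]=0,low[5]=6,low[6]=5,low[7]=0); scc=(scc[0]=2,scc[1]=2,scc[2]=2,scc[3]=?,scc[4]=2,scc[5]=1,scc[6]=0,scc[7]=2)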